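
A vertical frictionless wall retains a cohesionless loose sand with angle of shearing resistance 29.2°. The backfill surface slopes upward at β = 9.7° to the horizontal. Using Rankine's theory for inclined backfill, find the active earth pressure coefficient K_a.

K_a = cos β · (cos β − √(cos²β − cos²φ)) / (cos β + √(cos²β − cos²φ)).
cos β = 0.9857, cos φ = 0.8729, √(cos²β − cos²φ) = 0.4578.
K_a = 0.9857 × (0.9857 − 0.4578)/(0.9857 + 0.4578) = 0.3604.

0.360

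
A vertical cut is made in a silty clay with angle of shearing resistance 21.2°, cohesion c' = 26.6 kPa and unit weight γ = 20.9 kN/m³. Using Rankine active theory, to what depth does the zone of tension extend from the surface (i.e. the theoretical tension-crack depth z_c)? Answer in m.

K_a = tan²(45° − 21.2°/2) = 0.4688; √K_a = 0.6847.
The active pressure is zero where K_a γ z = 2c√K_a, so z_c = 2c/(γ√K_a) = 2×26.6/(20.9×0.6847) = 3.718 m.

3.72 m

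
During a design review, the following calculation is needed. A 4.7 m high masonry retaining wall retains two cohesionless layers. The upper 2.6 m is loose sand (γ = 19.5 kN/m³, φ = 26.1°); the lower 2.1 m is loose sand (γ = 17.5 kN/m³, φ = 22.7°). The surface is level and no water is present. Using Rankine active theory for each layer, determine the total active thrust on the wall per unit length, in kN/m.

K_a1 = tan²(45°−26.1°/2) = 0.3889; K_a2 = tan²(45°−22.7°/2) = 0.4431.
Layer 1: σ at base = K_a1 γ₁ h₁ = 19.72 kPa; P₁ = ½×19.72×2.6 = 25.64.
Layer 2: σ_v at top = γ₁h₁ = 50.70; σ_h top = K_a2×50.70 = 22.47; σ_h base = K_a2×(50.70+17.5×2.1) = 38.75.
P₂ = ½(22.47+38.75)×2.1 = 64.27. Total P_a = 25.64+64.27 = 89.91 kN/m.

89.9 kN/m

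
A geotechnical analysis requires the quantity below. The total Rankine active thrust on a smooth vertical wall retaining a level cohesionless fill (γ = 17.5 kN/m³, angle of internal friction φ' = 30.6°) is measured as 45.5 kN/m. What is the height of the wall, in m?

4.00 m

K_a = 0.3253. P_a = ½ K_a γ H² ⇒ H = √(2P_a/(K_a γ)).
H = √(2×45.5/(0.3253×17.5)) = 3.998 m.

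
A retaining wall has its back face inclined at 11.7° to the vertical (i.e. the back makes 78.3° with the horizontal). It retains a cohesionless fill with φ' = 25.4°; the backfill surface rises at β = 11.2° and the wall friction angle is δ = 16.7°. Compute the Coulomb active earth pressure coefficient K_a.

0.545

K_a = sin²(α+φ) / [sin²α · sin(α−δ) · (1 + √{sin(φ+δ)sin(φ−β) / (sin(α−δ)sin(α+β))})²].
With α = 78.3°, φ = 25.4°, δ = 16.7°, β = 11.2°: K_a = 0.5454.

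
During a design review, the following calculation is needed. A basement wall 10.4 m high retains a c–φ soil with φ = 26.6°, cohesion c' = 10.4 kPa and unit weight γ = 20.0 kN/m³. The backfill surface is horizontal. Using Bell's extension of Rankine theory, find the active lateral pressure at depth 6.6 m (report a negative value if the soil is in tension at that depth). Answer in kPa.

37.5 kPa

K_a = (1 − sin φ)/(1 + sin φ) = 0.3814.
σ_a = K_a γ z − 2c√K_a = 0.3814×20.0×6.6 − 2×10.4×0.6176 = 37.50 kPa.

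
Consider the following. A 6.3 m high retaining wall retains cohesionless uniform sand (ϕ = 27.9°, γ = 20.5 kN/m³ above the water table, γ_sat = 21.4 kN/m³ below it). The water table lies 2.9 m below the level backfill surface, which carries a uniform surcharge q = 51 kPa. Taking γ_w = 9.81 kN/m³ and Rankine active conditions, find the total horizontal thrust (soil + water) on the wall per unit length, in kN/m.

302 kN/m

K_a = tan²(45° − φ/2) = 0.3625.
γ' = 21.4 − 9.81 = 11.59 kN/m³. h₂ = H − d_w = 3.4 m.
σ'_h: at surface K_a·q = 18.49; at WT K_a(q+γd_w) = 40.03; at base K_a(q+γd_w+γ'h₂) = 54.32 kPa.
P₁ = ½(18.49+40.03)×2.9 = 84.85; P₂ = ½(40.03+54.32)×3.4 = 160.4; P_w = ½γ_w h₂² = 56.70.
Total = 84.85+160.4+56.70 = 302.0 kN/m.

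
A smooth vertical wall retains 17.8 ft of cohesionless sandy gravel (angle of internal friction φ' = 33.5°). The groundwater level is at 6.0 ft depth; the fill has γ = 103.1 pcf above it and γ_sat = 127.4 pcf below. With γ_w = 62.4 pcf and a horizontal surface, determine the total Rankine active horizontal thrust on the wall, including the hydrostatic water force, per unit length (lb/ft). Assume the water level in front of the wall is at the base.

8290 lb/ft

K_a = tan²(45° − φ/2) = 0.2887.
γ' = 127.4 − 62.4 = 65.00 pcf. Depth below WT = 11.8 ft.
σ'_h at WT = K_a γ d_w = 178.6 psf; at base = 178.6 + K_a γ' × 11.8 = 400.0 psf.
P₁ (0–6.0 ft) = ½×178.6×6.0 = 535.8. P₂ (6.0–17.8 ft) = ½(178.6+400.0)×11.8 = 3414.
P_w = ½ γ_w h₂² = 0.5×62.4×11.8² = 4344. Total = 535.8+3414+4344 = 8294 lb/ft.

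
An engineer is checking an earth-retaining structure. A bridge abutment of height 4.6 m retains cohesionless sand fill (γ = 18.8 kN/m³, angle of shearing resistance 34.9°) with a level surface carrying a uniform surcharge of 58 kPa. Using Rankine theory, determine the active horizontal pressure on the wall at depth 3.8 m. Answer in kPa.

35.2 kPa

K_a = (1 − sin φ)/(1 + sin φ) = 0.2721.
σ_v = γz + q = 18.8 × 3.8 + 58 = 129.4 kPa.
σ_h = K_a σ_v = 0.2721 × 129.4 = 35.23 kPa.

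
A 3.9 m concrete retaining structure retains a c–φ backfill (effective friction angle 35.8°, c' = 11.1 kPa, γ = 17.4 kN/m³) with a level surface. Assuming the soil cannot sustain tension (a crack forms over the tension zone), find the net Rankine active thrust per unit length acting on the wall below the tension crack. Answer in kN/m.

4.51 kN/m

K_a = 0.2619; √K_a = 0.5117.
Tension-crack depth z_c = 2c/(γ√K_a) = 2×11.1/(17.4×0.5117) = 2.493 m.
σ_a at base = K_a γ H − 2c√K_a = 0.2619×17.4×3.9 − 2×11.1×0.5117 = 6.410 kPa.
P_a = ½ × 6.410 × (H − z_c) = 0.5×6.410×1.407 = 4.508 kN/m.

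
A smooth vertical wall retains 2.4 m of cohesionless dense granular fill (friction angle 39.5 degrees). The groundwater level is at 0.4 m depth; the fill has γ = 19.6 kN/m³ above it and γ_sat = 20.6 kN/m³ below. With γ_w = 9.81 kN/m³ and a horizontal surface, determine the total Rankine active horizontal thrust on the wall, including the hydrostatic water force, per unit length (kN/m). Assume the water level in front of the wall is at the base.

K_a = tan²(45° − φ/2) = 0.2224.
γ' = 20.6 − 9.81 = 10.79 kN/m³. Depth below WT = 2.0 m.
σ'_h at WT = K_a γ d_w = 1.744 kPa; at base = 1.744 + K_a γ' × 2.0 = 6.544 kPa.
P₁ (0–0.4 m) = ½×1.744×0.4 = 0.3488. P₂ (0.4–2.4 m) = ½(1.744+6.544)×2.0 = 8.288.
P_w = ½ γ_w h₂² = 0.5×9.81×2.0² = 19.62. Total = 0.3488+8.288+19.62 = 28.26 kN/m.

28.3 kN/m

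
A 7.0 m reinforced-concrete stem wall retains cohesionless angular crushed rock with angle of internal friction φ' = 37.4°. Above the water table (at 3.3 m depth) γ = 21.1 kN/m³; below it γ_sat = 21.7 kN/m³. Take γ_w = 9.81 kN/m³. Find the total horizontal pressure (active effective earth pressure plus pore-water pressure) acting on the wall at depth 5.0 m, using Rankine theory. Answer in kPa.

K_a = (1 − sin φ)/(1 + sin φ) = 0.2443.
γ' = 21.7 − 9.81 = 11.89 kN/m³.
Effective vertical stress at 5.0 m: σ'_v = 21.1×3.3 + 11.89×1.70 = 89.84 kPa.
σ'_h = K_a σ'_v = 0.2443 × 89.84 = 21.95 kPa; u = γ_w × 1.70 = 16.68 kPa.
Total σ_h = 21.95 + 16.68 = 38.62 kPa.

38.6 kPa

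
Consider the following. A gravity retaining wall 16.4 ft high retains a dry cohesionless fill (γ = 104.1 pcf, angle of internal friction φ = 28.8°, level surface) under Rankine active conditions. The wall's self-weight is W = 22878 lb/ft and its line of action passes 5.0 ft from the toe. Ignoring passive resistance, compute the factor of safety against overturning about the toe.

4.27

K_a = tan²(45° − 28.8°/2) = 0.3498.
P_a = ½K_aγH² = 0.5×0.3498×104.1×16.4² = 4896 lb/ft, acting at H/3 = 5.467 ft above the base.
Overturning moment M_o = P_a × H/3 = 4896 × 5.467 = 26770.
Resisting moment M_r = W × 5.0 = 22878 × 5.0 = 114400.
FS_overturning = M_r/M_o = 114400/26770 = 4.274.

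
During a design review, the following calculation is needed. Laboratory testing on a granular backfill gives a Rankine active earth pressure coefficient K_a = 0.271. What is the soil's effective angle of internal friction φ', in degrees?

35.0°

K_a = tan²(45° − φ/2) ⇒ 45° − φ/2 = arctan(√0.271) = 27.50°.
φ = 2(45° − 27.50°) = 35.00°.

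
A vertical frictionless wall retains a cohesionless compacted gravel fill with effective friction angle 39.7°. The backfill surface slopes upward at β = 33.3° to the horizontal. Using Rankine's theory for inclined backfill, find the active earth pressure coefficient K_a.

0.366

K_a = cos β · (cos β − √(cos²β − cos²φ)) / (cos β + √(cos²β − cos²φ)).
cos β = 0.8358, cos φ = 0.7694, √(cos²β − cos²φ) = 0.3265.
K_a = 0.8358 × (0.8358 − 0.3265)/(0.8358 + 0.3265) = 0.3662.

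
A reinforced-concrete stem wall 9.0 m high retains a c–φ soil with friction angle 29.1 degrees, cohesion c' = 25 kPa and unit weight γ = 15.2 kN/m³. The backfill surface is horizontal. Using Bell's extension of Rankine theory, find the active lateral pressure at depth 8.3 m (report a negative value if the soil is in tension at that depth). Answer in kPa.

14.2 kPa

K_a = (1 − sin φ)/(1 + sin φ) = 0.3456.
σ_a = K_a γ z − 2c√K_a = 0.3456×15.2×8.3 − 2×25×0.5879 = 14.21 kPa.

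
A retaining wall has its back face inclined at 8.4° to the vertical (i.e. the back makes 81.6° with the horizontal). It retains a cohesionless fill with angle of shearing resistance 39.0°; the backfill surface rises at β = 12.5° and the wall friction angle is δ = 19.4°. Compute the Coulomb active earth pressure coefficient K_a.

0.312

K_a = sin²(α+φ) / [sin²α · sin(α−δ) · (1 + √{sin(φ+δ)sin(φ−β) / (sin(α−δ)sin(α+β))})²].
With α = 81.6°, φ = 39.0°, δ = 19.4°, β = 12.5°: K_a = 0.3120.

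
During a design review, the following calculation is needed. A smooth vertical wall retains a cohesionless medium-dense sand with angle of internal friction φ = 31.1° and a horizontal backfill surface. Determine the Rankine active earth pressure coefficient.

K_a = tan²(45° − φ/2) = tan²(29.45°) = 0.3188.

0.319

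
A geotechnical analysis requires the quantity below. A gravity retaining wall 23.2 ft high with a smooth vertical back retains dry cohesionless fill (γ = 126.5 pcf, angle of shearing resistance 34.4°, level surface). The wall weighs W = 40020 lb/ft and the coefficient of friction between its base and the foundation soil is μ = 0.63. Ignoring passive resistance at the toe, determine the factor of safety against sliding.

K_a = tan²(45° − 34.4°/2) = 0.2780.
P_a = ½K_aγH² = 0.5×0.2780×126.5×23.2² = 9464 lb/ft, acting at H/3 = 7.733 ft above the base.
FS_sliding = μW / P_a = 0.63×40020 / 9464 = 2.664.

2.66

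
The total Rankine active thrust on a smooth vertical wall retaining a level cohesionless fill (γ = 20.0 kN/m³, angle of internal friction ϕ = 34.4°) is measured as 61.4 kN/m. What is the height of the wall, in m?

K_a = 0.2780. P_a = ½ K_a γ H² ⇒ H = √(2P_a/(K_a γ)).
H = √(2×61.4/(0.2780×20.0)) = 4.700 m.

4.70 m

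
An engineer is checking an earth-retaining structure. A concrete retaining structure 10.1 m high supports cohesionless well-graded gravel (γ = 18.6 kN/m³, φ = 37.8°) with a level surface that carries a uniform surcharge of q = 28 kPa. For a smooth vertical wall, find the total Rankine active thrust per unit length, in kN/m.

K_a = tan²(45° − φ/2) = 0.2400.
Soil triangle: ½ K_a γ H² = 0.5×0.2400×18.6×10.1² = 227.7 kN/m.
Surcharge rectangle: K_a q H = 0.2400×28×10.1 = 67.87 kN/m.
Total = 227.7 + 67.87 = 295.6 kN/m.

296 kN/m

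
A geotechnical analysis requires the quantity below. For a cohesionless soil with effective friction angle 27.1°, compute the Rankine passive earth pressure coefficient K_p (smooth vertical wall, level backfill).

2.67

K_p = (1 + sin φ)/(1 − sin φ) = tan²(45° + 27.1°/2) = 2.673.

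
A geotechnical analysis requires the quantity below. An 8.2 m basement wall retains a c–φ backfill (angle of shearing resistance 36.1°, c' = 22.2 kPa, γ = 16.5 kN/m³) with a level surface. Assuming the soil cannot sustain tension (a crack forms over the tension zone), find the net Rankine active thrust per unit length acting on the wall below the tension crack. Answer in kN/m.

18.0 kN/m

K_a = 0.2585; √K_a = 0.5084.
Tension-crack depth z_c = 2c/(γ√K_a) = 2×22.2/(16.5×0.5084) = 5.293 m.
σ_a at base = K_a γ H − 2c√K_a = 0.2585×16.5×8.2 − 2×22.2×0.5084 = 12.40 kPa.
P_a = ½ × 12.40 × (H − z_c) = 0.5×12.40×2.907 = 18.03 kN/m.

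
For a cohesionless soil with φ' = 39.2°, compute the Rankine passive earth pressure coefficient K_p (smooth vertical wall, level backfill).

4.44

K_p = (1 + sin φ)/(1 − sin φ) = tan²(45° + 39.2°/2) = 4.435.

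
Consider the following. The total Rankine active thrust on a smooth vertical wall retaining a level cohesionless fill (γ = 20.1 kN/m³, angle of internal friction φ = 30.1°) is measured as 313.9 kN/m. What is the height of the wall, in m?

9.70 m

K_a = 0.3320. P_a = ½ K_a γ H² ⇒ H = √(2P_a/(K_a γ)).
H = √(2×313.9/(0.3320×20.1)) = 9.699 m.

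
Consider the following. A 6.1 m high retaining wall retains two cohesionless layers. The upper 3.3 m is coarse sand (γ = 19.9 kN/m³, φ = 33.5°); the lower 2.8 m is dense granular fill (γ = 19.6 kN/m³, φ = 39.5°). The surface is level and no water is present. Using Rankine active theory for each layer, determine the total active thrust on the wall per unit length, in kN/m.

89.3 kN/m

K_a1 = tan²(45°−33.5°/2) = 0.2887; K_a2 = tan²(45°−39.5°/2) = 0.2224.
Layer 1: σ at base = K_a1 γ₁ h₁ = 18.96 kPa; P₁ = ½×18.96×3.3 = 31.28.
Layer 2: σ_v at top = γ₁h₁ = 65.67; σ_h top = K_a2×65.67 = 14.61; σ_h base = K_a2×(65.67+19.6×2.8) = 26.81.
P₂ = ½(14.61+26.81)×2.8 = 57.99. Total P_a = 31.28+57.99 = 89.27 kN/m.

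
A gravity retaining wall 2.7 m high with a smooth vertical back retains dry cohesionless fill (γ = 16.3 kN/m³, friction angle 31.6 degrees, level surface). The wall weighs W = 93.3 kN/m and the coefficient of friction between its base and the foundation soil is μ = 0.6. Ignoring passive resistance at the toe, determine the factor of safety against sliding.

K_a = tan²(45° − 31.6°/2) = 0.3123.
P_a = ½K_aγH² = 0.5×0.3123×16.3×2.7² = 18.56 kN/m, acting at H/3 = 0.9000 m above the base.
FS_sliding = μW / P_a = 0.6×93.3 / 18.56 = 3.017.

3.02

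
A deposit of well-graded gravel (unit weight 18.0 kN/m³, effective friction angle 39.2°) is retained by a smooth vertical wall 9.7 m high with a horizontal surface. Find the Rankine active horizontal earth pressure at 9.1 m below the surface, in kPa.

36.9 kPa

K_a = (1 − sin φ)/(1 + sin φ) = 0.2255.
σ_h = K_a γ z = 0.2255 × 18.0 × 9.1 = 36.93 kPa.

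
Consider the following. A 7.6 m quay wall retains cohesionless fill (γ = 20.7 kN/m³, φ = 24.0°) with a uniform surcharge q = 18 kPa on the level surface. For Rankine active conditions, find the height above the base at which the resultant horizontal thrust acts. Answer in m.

K_a = 0.4217.
Triangular part P₁ = ½K_aγH² = 252.1 at H/3 = 2.533 m; rectangular part P₂ = K_a q H = 57.69 at H/2 = 3.800 m.
ȳ = (P₁·2.533 + P₂·3.800)/(P₁+P₂) = 2.769 m.

2.77 m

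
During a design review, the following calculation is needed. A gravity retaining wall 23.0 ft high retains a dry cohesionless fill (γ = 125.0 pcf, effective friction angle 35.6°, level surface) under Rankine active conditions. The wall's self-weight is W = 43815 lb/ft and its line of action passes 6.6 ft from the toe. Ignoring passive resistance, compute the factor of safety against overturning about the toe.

K_a = tan²(45° − 35.6°/2) = 0.2641.
P_a = ½K_aγH² = 0.5×0.2641×125.0×23.0² = 8733 lb/ft, acting at H/3 = 7.667 ft above the base.
Overturning moment M_o = P_a × H/3 = 8733 × 7.667 = 66950.
Resisting moment M_r = W × 6.6 = 43815 × 6.6 = 289200.
FS_overturning = M_r/M_o = 289200/66950 = 4.319.

4.32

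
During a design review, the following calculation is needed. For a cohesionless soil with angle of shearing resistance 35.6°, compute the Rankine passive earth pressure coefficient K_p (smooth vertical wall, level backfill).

3.79

K_p = (1 + sin φ)/(1 − sin φ) = tan²(45° + 35.6°/2) = 3.786.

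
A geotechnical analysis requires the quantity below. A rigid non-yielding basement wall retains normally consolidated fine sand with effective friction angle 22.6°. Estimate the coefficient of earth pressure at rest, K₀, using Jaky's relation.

0.616

K₀ = 1 − sin φ' = 1 − sin 22.6° = 0.6157.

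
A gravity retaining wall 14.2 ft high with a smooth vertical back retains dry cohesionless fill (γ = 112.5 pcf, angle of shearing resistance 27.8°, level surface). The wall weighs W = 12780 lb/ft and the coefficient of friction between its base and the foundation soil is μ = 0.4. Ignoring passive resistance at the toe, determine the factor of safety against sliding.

1.24

K_a = tan²(45° − 27.8°/2) = 0.3639.
P_a = ½K_aγH² = 0.5×0.3639×112.5×14.2² = 4127 lb/ft, acting at H/3 = 4.733 ft above the base.
FS_sliding = μW / P_a = 0.4×12780 / 4127 = 1.239.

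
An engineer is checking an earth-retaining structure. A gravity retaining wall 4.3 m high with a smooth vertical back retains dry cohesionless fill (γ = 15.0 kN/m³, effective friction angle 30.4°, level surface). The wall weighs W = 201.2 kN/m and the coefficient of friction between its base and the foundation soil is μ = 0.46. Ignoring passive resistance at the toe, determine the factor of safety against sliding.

2.03

K_a = tan²(45° − 30.4°/2) = 0.3280.
P_a = ½K_aγH² = 0.5×0.3280×15.0×4.3² = 45.48 kN/m, acting at H/3 = 1.433 m above the base.
FS_sliding = μW / P_a = 0.46×201.2 / 45.48 = 2.035.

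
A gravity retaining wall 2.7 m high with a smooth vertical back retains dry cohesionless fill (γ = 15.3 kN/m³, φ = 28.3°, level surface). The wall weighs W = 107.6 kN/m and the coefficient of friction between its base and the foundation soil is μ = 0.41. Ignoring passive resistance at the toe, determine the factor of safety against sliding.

K_a = tan²(45° − 28.3°/2) = 0.3568.
P_a = ½K_aγH² = 0.5×0.3568×15.3×2.7² = 19.90 kN/m, acting at H/3 = 0.9000 m above the base.
FS_sliding = μW / P_a = 0.41×107.6 / 19.90 = 2.217.

2.22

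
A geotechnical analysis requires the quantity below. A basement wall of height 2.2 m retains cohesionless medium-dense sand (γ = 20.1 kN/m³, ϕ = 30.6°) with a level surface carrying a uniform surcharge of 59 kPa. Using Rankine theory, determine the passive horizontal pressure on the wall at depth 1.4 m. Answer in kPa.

268 kPa

K_p = (1 + sin φ)/(1 − sin φ) = 3.074.
σ_v = γz + q = 20.1 × 1.4 + 59 = 87.14 kPa.
σ_h = K_p σ_v = 3.074 × 87.14 = 267.8 kPa.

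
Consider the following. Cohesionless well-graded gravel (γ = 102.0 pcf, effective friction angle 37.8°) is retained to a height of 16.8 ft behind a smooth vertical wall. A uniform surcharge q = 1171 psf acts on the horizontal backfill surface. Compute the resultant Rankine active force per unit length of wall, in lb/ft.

K_a = tan²(45° − φ/2) = 0.2400.
Soil triangle: ½ K_a γ H² = 0.5×0.2400×102.0×16.8² = 3455 lb/ft.
Surcharge rectangle: K_a q H = 0.2400×1171×16.8 = 4721 lb/ft.
Total = 3455 + 4721 = 8176 lb/ft.

8180 lb/ft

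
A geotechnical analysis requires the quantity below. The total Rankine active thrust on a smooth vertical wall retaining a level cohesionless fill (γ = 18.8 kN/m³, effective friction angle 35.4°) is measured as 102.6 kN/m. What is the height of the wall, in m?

6.40 m

K_a = 0.2664. P_a = ½ K_a γ H² ⇒ H = √(2P_a/(K_a γ)).
H = √(2×102.6/(0.2664×18.8)) = 6.401 m.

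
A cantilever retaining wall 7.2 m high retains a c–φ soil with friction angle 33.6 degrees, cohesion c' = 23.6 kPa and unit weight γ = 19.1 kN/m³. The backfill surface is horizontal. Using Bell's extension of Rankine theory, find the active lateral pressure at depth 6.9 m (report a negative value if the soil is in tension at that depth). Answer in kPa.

K_a = (1 − sin φ)/(1 + sin φ) = 0.2875.
σ_a = K_a γ z − 2c√K_a = 0.2875×19.1×6.9 − 2×23.6×0.5362 = 12.58 kPa.

12.6 kPa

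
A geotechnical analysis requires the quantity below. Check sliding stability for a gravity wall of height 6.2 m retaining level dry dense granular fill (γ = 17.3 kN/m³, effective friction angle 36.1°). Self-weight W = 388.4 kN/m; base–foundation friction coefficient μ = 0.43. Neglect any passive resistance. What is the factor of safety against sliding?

1.94

K_a = tan²(45° − 36.1°/2) = 0.2585.
P_a = ½K_aγH² = 0.5×0.2585×17.3×6.2² = 85.95 kN/m, acting at H/3 = 2.067 m above the base.
FS_sliding = μW / P_a = 0.43×388.4 / 85.95 = 1.943.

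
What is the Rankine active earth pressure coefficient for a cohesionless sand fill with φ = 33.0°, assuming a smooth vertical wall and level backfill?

K_a = (1 − sin φ)/(1 + sin φ) = (1 − sin 33.0°)/(1 + sin 33.0°) = 0.2948.

0.295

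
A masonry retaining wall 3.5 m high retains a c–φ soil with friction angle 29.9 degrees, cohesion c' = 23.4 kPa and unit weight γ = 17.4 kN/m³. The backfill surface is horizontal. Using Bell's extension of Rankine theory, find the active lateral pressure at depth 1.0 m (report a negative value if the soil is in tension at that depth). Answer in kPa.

-21.3 kPa

K_a = (1 − sin φ)/(1 + sin φ) = 0.3347.
σ_a = K_a γ z − 2c√K_a = 0.3347×17.4×1.0 − 2×23.4×0.5785 = -21.25 kPa.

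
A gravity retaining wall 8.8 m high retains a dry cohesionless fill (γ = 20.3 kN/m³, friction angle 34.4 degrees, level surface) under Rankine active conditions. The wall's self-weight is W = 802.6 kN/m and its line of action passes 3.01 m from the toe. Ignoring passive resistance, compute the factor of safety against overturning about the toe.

K_a = tan²(45° − 34.4°/2) = 0.2780.
P_a = ½K_aγH² = 0.5×0.2780×20.3×8.8² = 218.5 kN/m, acting at H/3 = 2.933 m above the base.
Overturning moment M_o = P_a × H/3 = 218.5 × 2.933 = 640.9.
Resisting moment M_r = W × 3.01 = 802.6 × 3.01 = 2416.
FS_overturning = M_r/M_o = 2416/640.9 = 3.769.

3.77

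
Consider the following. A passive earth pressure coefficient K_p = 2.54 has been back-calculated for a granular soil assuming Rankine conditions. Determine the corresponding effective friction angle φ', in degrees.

25.8°

K_p = (1+sin φ)/(1−sin φ) ⇒ sin φ = (K_p − 1)/(K_p + 1) = 0.4350.
φ = arcsin(0.4350) = 25.79°.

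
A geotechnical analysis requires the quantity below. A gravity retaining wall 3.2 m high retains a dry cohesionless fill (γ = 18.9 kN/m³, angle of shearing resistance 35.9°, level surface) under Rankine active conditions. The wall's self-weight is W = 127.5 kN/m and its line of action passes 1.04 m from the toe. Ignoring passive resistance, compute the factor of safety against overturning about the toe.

4.93

K_a = tan²(45° − 35.9°/2) = 0.2607.
P_a = ½K_aγH² = 0.5×0.2607×18.9×3.2² = 25.23 kN/m, acting at H/3 = 1.067 m above the base.
Overturning moment M_o = P_a × H/3 = 25.23 × 1.067 = 26.91.
Resisting moment M_r = W × 1.04 = 127.5 × 1.04 = 132.6.
FS_overturning = M_r/M_o = 132.6/26.91 = 4.927.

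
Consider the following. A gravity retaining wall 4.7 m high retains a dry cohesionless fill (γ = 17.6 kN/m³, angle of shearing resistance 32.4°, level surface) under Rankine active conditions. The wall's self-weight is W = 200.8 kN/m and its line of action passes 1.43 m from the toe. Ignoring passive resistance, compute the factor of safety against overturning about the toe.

3.12

K_a = tan²(45° − 32.4°/2) = 0.3022.
P_a = ½K_aγH² = 0.5×0.3022×17.6×4.7² = 58.75 kN/m, acting at H/3 = 1.567 m above the base.
Overturning moment M_o = P_a × H/3 = 58.75 × 1.567 = 92.04.
Resisting moment M_r = W × 1.43 = 200.8 × 1.43 = 287.1.
FS_overturning = M_r/M_o = 287.1/92.04 = 3.120.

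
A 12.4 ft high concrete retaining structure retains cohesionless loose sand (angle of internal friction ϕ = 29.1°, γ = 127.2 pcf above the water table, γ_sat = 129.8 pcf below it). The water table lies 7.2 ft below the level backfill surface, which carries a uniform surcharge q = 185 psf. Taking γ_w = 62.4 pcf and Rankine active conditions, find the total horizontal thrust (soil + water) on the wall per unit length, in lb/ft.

K_a = tan²(45° − φ/2) = 0.3456.
γ' = 129.8 − 62.4 = 67.40 pcf. h₂ = H − d_w = 5.2 ft.
σ'_h: at surface K_a·q = 63.93; at WT K_a(q+γd_w) = 380.4; at base K_a(q+γd_w+γ'h₂) = 501.6 psf.
P₁ = ½(63.93+380.4)×7.2 = 1600; P₂ = ½(380.4+501.6)×5.2 = 2293; P_w = ½γ_w h₂² = 843.6.
Total = 1600+2293+843.6 = 4737 lb/ft.

4740 lb/ft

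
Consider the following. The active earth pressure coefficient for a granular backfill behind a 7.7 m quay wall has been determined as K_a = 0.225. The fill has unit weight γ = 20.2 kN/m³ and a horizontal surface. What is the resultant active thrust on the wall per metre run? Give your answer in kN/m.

135 kN/m

P = ½ K_a γ H² = 0.5 × 0.225 × 20.2 × 7.7² = 134.7 kN/m.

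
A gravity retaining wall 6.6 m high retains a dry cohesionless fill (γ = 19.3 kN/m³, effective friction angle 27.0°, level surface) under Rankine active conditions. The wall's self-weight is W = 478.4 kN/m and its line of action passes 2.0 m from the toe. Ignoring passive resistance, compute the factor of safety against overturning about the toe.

2.76

K_a = tan²(45° − 27.0°/2) = 0.3755.
P_a = ½K_aγH² = 0.5×0.3755×19.3×6.6² = 157.9 kN/m, acting at H/3 = 2.200 m above the base.
Overturning moment M_o = P_a × H/3 = 157.9 × 2.200 = 347.3.
Resisting moment M_r = W × 2.0 = 478.4 × 2.0 = 956.8.
FS_overturning = M_r/M_o = 956.8/347.3 = 2.755.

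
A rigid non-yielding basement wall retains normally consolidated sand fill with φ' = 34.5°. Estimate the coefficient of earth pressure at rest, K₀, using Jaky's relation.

0.434

K₀ = 1 − sin φ' = 1 − sin 34.5° = 0.4336.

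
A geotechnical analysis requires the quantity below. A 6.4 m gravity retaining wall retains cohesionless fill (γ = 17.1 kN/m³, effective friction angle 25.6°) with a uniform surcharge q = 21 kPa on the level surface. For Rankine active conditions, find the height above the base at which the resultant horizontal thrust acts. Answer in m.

2.43 m

K_a = 0.3966.
Triangular part P₁ = ½K_aγH² = 138.9 at H/3 = 2.133 m; rectangular part P₂ = K_a q H = 53.30 at H/2 = 3.200 m.
ȳ = (P₁·2.133 + P₂·3.200)/(P₁+P₂) = 2.429 m.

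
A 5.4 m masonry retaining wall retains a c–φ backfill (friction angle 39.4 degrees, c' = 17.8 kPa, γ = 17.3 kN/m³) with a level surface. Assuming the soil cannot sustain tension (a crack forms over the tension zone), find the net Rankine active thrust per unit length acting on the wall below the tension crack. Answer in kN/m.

2.12 kN/m

K_a = 0.2234; √K_a = 0.4727.
Tension-crack depth z_c = 2c/(γ√K_a) = 2×17.8/(17.3×0.4727) = 4.353 m.
σ_a at base = K_a γ H − 2c√K_a = 0.2234×17.3×5.4 − 2×17.8×0.4727 = 4.046 kPa.
P_a = ½ × 4.046 × (H − z_c) = 0.5×4.046×1.047 = 2.117 kN/m.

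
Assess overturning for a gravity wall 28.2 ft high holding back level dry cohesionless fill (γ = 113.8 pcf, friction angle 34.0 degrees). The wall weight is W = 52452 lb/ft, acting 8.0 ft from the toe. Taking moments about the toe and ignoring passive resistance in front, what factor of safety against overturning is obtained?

3.49

K_a = tan²(45° − 34.0°/2) = 0.2827.
P_a = ½K_aγH² = 0.5×0.2827×113.8×28.2² = 12790 lb/ft, acting at H/3 = 9.400 ft above the base.
Overturning moment M_o = P_a × H/3 = 12790 × 9.400 = 120300.
Resisting moment M_r = W × 8.0 = 52452 × 8.0 = 419600.
FS_overturning = M_r/M_o = 419600/120300 = 3.490.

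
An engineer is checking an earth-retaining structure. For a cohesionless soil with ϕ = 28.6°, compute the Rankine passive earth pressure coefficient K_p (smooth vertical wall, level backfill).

2.84

K_p = (1 + sin φ)/(1 − sin φ) = tan²(45° + 28.6°/2) = 2.837.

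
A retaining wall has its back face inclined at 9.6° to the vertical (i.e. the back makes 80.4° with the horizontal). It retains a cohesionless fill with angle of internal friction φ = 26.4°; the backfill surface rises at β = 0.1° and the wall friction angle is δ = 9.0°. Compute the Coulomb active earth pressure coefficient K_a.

0.428

K_a = sin²(α+φ) / [sin²α · sin(α−δ) · (1 + √{sin(φ+δ)sin(φ−β) / (sin(α−δ)sin(α+β))})²].
With α = 80.4°, φ = 26.4°, δ = 9.0°, β = 0.1°: K_a = 0.4282.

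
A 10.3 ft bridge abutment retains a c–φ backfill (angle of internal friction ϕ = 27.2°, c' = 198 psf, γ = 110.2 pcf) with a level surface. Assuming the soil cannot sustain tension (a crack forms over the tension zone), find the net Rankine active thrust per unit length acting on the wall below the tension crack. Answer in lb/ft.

K_a = 0.3726; √K_a = 0.6104.
Tension-crack depth z_c = 2c/(γ√K_a) = 2×198/(110.2×0.6104) = 5.887 ft.
σ_a at base = K_a γ H − 2c√K_a = 0.3726×110.2×10.3 − 2×198×0.6104 = 181.2 psf.
P_a = ½ × 181.2 × (H − z_c) = 0.5×181.2×4.413 = 399.8 lb/ft.

400 lb/ft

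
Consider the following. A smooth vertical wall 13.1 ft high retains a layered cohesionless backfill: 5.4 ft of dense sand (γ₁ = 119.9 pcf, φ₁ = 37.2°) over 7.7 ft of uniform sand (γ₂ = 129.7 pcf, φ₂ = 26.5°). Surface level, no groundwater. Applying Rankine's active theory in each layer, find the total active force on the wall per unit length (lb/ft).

3810 lb/ft

K_a1 = tan²(45°−37.2°/2) = 0.2464; K_a2 = tan²(45°−26.5°/2) = 0.3829.
Layer 1: σ at base = K_a1 γ₁ h₁ = 159.5 psf; P₁ = ½×159.5×5.4 = 430.8.
Layer 2: σ_v at top = γ₁h₁ = 647.5; σ_h top = K_a2×647.5 = 247.9; σ_h base = K_a2×(647.5+129.7×7.7) = 630.4.
P₂ = ½(247.9+630.4)×7.7 = 3381. Total P_a = 430.8+3381 = 3812 lb/ft.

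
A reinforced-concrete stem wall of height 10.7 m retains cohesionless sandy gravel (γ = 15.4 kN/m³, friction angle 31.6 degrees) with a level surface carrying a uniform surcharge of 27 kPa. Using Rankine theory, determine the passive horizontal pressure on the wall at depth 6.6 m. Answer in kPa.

412 kPa

K_p = (1 + sin φ)/(1 − sin φ) = 3.202.
σ_v = γz + q = 15.4 × 6.6 + 27 = 128.6 kPa.
σ_h = K_p σ_v = 3.202 × 128.6 = 411.8 kPa.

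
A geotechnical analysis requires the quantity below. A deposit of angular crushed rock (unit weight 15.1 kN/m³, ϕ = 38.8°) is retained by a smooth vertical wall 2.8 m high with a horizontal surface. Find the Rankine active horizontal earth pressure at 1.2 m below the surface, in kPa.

K_a = (1 − sin φ)/(1 + sin φ) = 0.2296.
σ_h = K_a γ z = 0.2296 × 15.1 × 1.2 = 4.160 kPa.

4.16 kPa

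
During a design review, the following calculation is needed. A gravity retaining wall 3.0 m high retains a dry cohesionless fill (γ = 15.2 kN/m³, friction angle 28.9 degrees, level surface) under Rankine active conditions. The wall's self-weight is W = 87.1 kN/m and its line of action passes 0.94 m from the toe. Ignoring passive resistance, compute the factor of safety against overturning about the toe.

3.44

K_a = tan²(45° − 28.9°/2) = 0.3484.
P_a = ½K_aγH² = 0.5×0.3484×15.2×3.0² = 23.83 kN/m, acting at H/3 = 1.000 m above the base.
Overturning moment M_o = P_a × H/3 = 23.83 × 1.000 = 23.83.
Resisting moment M_r = W × 0.94 = 87.1 × 0.94 = 81.87.
FS_overturning = M_r/M_o = 81.87/23.83 = 3.436.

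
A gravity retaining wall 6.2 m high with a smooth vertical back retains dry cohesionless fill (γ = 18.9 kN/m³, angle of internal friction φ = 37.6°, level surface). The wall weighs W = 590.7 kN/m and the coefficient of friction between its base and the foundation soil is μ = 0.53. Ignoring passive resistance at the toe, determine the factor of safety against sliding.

3.56

K_a = tan²(45° − 37.6°/2) = 0.2421.
P_a = ½K_aγH² = 0.5×0.2421×18.9×6.2² = 87.95 kN/m, acting at H/3 = 2.067 m above the base.
FS_sliding = μW / P_a = 0.53×590.7 / 87.95 = 3.560.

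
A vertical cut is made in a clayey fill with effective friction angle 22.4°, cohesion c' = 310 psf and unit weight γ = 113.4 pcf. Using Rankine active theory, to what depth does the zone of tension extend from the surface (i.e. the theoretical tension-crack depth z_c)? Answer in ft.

K_a = tan²(45° − 22.4°/2) = 0.4482; √K_a = 0.6694.
The active pressure is zero where K_a γ z = 2c√K_a, so z_c = 2c/(γ√K_a) = 2×310/(113.4×0.6694) = 8.167 ft.

8.17 ft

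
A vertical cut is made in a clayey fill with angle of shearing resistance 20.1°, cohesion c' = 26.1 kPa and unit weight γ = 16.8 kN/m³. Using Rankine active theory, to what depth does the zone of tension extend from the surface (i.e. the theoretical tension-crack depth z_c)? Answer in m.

K_a = tan²(45° − 20.1°/2) = 0.4885; √K_a = 0.6989.
The active pressure is zero where K_a γ z = 2c√K_a, so z_c = 2c/(γ√K_a) = 2×26.1/(16.8×0.6989) = 4.446 m.

4.45 m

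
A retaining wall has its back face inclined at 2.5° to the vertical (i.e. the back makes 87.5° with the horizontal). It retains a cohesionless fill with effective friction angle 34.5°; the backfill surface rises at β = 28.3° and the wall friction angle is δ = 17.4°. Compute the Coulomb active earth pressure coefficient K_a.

0.442

K_a = sin²(α+φ) / [sin²α · sin(α−δ) · (1 + √{sin(φ+δ)sin(φ−β) / (sin(α−δ)sin(α+β))})²].
With α = 87.5°, φ = 34.5°, δ = 17.4°, β = 28.3°: K_a = 0.4419.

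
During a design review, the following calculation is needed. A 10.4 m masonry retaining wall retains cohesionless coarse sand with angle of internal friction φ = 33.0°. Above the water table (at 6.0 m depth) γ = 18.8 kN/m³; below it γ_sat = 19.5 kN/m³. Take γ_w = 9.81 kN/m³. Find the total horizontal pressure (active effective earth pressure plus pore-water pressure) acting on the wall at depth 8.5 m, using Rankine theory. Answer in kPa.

64.9 kPa

K_a = (1 − sin φ)/(1 + sin φ) = 0.2948.
γ' = 19.5 − 9.81 = 9.690 kN/m³.
Effective vertical stress at 8.5 m: σ'_v = 18.8×6.0 + 9.690×2.50 = 137.0 kPa.
σ'_h = K_a σ'_v = 0.2948 × 137.0 = 40.40 kPa; u = γ_w × 2.50 = 24.53 kPa.
Total σ_h = 40.40 + 24.53 = 64.92 kPa.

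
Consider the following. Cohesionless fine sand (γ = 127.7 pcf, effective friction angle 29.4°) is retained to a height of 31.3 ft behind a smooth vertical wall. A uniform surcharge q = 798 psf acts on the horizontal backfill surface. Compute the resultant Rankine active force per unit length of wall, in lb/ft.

29900 lb/ft

K_a = tan²(45° − φ/2) = 0.3415.
Soil triangle: ½ K_a γ H² = 0.5×0.3415×127.7×31.3² = 21360 lb/ft.
Surcharge rectangle: K_a q H = 0.3415×798×31.3 = 8529 lb/ft.
Total = 21360 + 8529 = 29890 lb/ft.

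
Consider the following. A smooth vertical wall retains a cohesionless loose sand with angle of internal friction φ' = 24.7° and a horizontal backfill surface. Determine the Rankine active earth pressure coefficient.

K_a = tan²(45° − φ/2) = tan²(32.65°) = 0.4106.

0.411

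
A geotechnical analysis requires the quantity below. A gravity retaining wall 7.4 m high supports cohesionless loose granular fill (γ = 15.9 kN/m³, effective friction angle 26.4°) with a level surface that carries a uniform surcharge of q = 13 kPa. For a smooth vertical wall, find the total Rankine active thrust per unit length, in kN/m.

K_a = tan²(45° − φ/2) = 0.3844.
Soil triangle: ½ K_a γ H² = 0.5×0.3844×15.9×7.4² = 167.4 kN/m.
Surcharge rectangle: K_a q H = 0.3844×13×7.4 = 36.98 kN/m.
Total = 167.4 + 36.98 = 204.3 kN/m.

204 kN/m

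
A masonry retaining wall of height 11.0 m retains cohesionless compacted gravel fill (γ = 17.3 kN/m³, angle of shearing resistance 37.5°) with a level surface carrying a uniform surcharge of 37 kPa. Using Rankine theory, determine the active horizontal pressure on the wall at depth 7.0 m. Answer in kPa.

K_a = (1 − sin φ)/(1 + sin φ) = 0.2432.
σ_v = γz + q = 17.3 × 7.0 + 37 = 158.1 kPa.
σ_h = K_a σ_v = 0.2432 × 158.1 = 38.45 kPa.

38.4 kPa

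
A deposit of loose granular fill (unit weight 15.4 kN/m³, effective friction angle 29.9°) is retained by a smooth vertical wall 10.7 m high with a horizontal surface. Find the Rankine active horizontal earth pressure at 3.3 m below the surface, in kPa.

K_a = (1 − sin φ)/(1 + sin φ) = 0.3347.
σ_h = K_a γ z = 0.3347 × 15.4 × 3.3 = 17.01 kPa.

17.0 kPa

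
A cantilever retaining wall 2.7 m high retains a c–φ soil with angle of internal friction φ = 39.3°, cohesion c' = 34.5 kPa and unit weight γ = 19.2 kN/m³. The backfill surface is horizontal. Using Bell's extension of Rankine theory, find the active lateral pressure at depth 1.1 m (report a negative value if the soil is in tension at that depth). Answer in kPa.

K_a = (1 − sin φ)/(1 + sin φ) = 0.2245.
σ_a = K_a γ z − 2c√K_a = 0.2245×19.2×1.1 − 2×34.5×0.4738 = -27.95 kPa.

-27.9 kPa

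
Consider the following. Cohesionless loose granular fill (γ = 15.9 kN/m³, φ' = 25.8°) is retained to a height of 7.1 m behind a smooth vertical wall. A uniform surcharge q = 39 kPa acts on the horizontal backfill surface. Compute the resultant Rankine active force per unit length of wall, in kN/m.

267 kN/m

K_a = tan²(45° − φ/2) = 0.3935.
Soil triangle: ½ K_a γ H² = 0.5×0.3935×15.9×7.1² = 157.7 kN/m.
Surcharge rectangle: K_a q H = 0.3935×39×7.1 = 109.0 kN/m.
Total = 157.7 + 109.0 = 266.7 kN/m.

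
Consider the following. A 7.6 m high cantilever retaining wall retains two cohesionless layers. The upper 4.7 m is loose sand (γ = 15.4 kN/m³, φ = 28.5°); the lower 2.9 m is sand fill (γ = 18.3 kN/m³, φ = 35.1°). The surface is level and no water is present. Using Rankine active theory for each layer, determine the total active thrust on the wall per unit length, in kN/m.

138 kN/m

K_a1 = tan²(45°−28.5°/2) = 0.3540; K_a2 = tan²(45°−35.1°/2) = 0.2698.
Layer 1: σ at base = K_a1 γ₁ h₁ = 25.62 kPa; P₁ = ½×25.62×4.7 = 60.20.
Layer 2: σ_v at top = γ₁h₁ = 72.38; σ_h top = K_a2×72.38 = 19.53; σ_h base = K_a2×(72.38+18.3×2.9) = 33.85.
P₂ = ½(19.53+33.85)×2.9 = 77.40. Total P_a = 60.20+77.40 = 137.6 kN/m.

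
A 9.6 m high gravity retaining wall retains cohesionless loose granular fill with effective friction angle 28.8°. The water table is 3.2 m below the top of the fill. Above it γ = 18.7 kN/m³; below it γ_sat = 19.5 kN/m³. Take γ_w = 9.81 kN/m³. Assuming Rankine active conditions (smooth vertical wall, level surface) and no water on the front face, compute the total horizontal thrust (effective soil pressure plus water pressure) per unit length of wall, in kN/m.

438 kN/m

K_a = tan²(45° − φ/2) = 0.3498.
γ' = 19.5 − 9.81 = 9.690 kN/m³. Depth below WT = 6.4 m.
σ'_h at WT = K_a γ d_w = 20.93 kPa; at base = 20.93 + K_a γ' × 6.4 = 42.62 kPa.
P₁ (0–3.2 m) = ½×20.93×3.2 = 33.49. P₂ (3.2–9.6 m) = ½(20.93+42.62)×6.4 = 203.4.
P_w = ½ γ_w h₂² = 0.5×9.81×6.4² = 200.9. Total = 33.49+203.4+200.9 = 437.8 kN/m.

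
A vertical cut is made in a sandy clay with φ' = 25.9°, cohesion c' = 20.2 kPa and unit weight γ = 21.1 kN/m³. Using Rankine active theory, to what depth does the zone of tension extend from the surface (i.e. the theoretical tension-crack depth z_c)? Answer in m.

K_a = tan²(45° − 25.9°/2) = 0.3920; √K_a = 0.6261.
The active pressure is zero where K_a γ z = 2c√K_a, so z_c = 2c/(γ√K_a) = 2×20.2/(21.1×0.6261) = 3.058 m.

3.06 m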